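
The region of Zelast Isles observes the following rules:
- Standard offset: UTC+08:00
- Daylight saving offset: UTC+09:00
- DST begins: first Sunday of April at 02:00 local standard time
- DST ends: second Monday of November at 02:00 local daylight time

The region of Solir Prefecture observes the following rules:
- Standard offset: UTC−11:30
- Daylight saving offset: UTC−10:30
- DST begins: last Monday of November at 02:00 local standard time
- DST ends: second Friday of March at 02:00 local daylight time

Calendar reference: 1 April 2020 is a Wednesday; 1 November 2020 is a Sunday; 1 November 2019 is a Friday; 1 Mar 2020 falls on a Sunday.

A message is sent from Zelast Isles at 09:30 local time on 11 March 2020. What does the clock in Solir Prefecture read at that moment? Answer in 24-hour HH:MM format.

15:00

1 April 2020 is a Wednesday, so the first Sunday is April 5.
1 November 2020 is a Sunday, so the first Monday is November 2 and the second is November 9.
11 March 2020 is outside the daylight-saving period (5 April – 9 November), so Zelast Isles is on standard time, UTC+08:00.
09:30 Zelast Isles − 8h = 01:30 UTC.
1 November 2019 is a Friday, so Mondays fall on 4, 11, 18, 25; the last is November 25.
1 March 2020 is a Sunday, so the first Friday is March 6 and the second is March 13.
At the standard offset (UTC−11:30), 01:30 UTC − 11h30m = 14:00 Solir Prefecture standard time (rolling into the previous day, 10 March 2020).
Daylight saving runs 25 November 2019 – 13 March 2020; the standard-time date in Solir Prefecture, 10 March 2020, is inside that window, so Solir Prefecture is at UTC−10:30.
01:30 UTC − 10h30m = 15:00 Solir Prefecture (rolling into the previous day, 10 March 2020).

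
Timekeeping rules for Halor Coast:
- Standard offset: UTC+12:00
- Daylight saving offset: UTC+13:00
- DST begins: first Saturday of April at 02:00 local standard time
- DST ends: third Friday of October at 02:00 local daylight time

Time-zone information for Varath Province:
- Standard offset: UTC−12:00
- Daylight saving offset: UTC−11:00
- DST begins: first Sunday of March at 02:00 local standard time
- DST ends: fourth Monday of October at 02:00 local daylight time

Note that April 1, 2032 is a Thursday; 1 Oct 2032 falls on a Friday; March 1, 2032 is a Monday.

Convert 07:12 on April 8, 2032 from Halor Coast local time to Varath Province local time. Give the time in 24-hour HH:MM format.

1 April 2032 is a Thursday, so the first Saturday is April 3.
1 October 2032 is a Friday, so the first Friday is October 1 and the third is October 15.
Daylight saving runs 3 April – 15 October; April 8, 2032 is inside that window, so Halor Coast is at UTC+13:00.
07:12 Halor Coast − 13h = 18:12 UTC (rolling into the previous day, 7 April 2032).
1 March 2032 is a Monday, so the first Sunday is March 7.
1 October 2032 is a Friday, so the first Monday is October 4 and the fourth is October 25.
At the standard offset (UTC−12:00), 18:12 UTC − 12h = 06:12 Varath Province standard time.
The standard-time date in Varath Province, April 7, 2032, lies within the daylight-saving period (7 March – 25 October), so Varath Province is on daylight time, UTC−11:00.
18:12 UTC − 11h = 07:12 Varath Province.

07:12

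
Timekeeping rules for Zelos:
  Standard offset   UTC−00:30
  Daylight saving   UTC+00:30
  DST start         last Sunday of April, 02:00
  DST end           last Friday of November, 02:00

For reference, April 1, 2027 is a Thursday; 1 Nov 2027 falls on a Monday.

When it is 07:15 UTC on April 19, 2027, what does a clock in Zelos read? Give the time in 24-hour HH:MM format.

06:45

1 April 2027 is a Thursday, so Sundays fall on 4, 11, 18, 25; the last is April 25.
1 November 2027 is a Monday, so Fridays fall on 5, 12, 19, 26; the last is November 26.
At the standard offset (UTC−00:30), 07:15 UTC − 0h30m = 06:45 Zelos standard time.
The standard-time date in Zelos, April 19, 2027, does not fall between 25 April and 26 November, so daylight saving is not in effect and Zelos is at UTC−00:30.
07:15 UTC − 0h30m = 06:45 local.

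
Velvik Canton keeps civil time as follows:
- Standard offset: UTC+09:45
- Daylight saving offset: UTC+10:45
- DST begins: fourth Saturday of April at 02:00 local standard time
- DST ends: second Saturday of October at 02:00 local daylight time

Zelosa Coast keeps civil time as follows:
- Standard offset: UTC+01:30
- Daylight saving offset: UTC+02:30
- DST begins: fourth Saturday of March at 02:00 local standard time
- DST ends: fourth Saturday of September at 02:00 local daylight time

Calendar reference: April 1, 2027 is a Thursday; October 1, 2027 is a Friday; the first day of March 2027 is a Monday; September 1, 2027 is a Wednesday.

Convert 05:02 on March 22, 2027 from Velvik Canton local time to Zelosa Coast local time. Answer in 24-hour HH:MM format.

20:47

1 April 2027 is a Thursday, so the first Saturday is April 3 and the fourth is April 24.
1 October 2027 is a Friday, so the first Saturday is October 2 and the second is October 9.
Daylight saving runs 24 April – 9 October; March 22, 2027 is outside that window, so Velvik Canton is on standard time at UTC+09:45.
05:02 Velvik Canton − 9h45m = 19:17 UTC (rolling into the previous day, 21 March 2027).
1 March 2027 is a Monday, so the first Saturday is March 6 and the fourth is March 27.
1 September 2027 is a Wednesday, so the first Saturday is September 4 and the fourth is September 25.
At the standard offset (UTC+01:30), 19:17 UTC + 1h30m = 20:47 Zelosa Coast standard time.
Daylight saving runs 27 March – 25 September; the standard-time date in Zelosa Coast, March 21, 2027, is outside that window, so Zelosa Coast is on standard time at UTC+01:30.
19:17 UTC + 1h30m = 20:47 Zelosa Coast.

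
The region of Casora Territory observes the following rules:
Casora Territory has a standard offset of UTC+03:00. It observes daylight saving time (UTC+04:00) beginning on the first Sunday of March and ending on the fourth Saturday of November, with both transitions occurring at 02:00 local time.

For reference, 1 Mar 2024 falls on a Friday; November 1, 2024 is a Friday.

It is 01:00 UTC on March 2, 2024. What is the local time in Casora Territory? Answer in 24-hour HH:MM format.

04:00

1 March 2024 is a Friday, so the first Sunday is March 3.
1 November 2024 is a Friday, so the first Saturday is November 2 and the fourth is November 23.
At the standard offset (UTC+03:00), 01:00 UTC + 3h = 04:00 Casora Territory standard time.
The standard-time date in Casora Territory, March 2, 2024, does not fall between 3 March and 23 November, so daylight saving is not in effect and Casora Territory is at UTC+03:00.
01:00 UTC + 3h = 04:00 local.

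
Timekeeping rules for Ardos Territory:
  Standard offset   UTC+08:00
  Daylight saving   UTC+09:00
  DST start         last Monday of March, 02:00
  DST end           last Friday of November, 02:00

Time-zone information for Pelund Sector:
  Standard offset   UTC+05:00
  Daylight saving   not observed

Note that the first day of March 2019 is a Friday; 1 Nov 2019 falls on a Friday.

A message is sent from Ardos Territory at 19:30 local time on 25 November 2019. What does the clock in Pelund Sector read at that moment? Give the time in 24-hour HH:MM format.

1 March 2019 is a Friday, so Mondays fall on 4, 11, 18, 25; the last is March 25.
1 November 2019 is a Friday, so Fridays fall on 1, 8, 15, 22, 29; the last is November 29.
25 November 2019 lies within the daylight-saving period (25 March – 29 November), so Ardos Territory is on daylight time, UTC+09:00.
19:30 Ardos Territory − 9h = 10:30 UTC.
Pelund Sector has no daylight saving, so its offset is UTC+05:00 year-round.
10:30 UTC + 5h = 15:30 Pelund Sector.

15:30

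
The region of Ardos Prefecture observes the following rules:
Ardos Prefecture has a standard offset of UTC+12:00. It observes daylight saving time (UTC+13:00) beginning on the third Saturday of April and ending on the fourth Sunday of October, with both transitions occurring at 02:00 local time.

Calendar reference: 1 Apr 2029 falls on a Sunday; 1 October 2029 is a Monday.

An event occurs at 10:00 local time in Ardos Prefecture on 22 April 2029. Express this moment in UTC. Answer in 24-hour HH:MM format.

21:00

1 April 2029 is a Sunday, so the first Saturday is April 7 and the third is April 21.
1 October 2029 is a Monday, so the first Sunday is October 7 and the fourth is October 28.
Daylight saving runs 21 April – 28 October; 22 April 2029 is inside that window, so Ardos Prefecture is at UTC+13:00.
10:00 local − 13h = 21:00 UTC (rolling into the previous day, 21 April 2029).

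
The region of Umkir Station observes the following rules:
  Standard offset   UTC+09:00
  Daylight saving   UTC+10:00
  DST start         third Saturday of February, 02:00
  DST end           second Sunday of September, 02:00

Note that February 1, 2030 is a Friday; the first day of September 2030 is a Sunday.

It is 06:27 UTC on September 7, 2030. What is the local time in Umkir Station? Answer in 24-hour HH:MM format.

1 February 2030 is a Friday, so the first Saturday is February 2 and the third is February 16.
1 September 2030 is a Sunday, so the first Sunday is September 1 and the second is September 8.
At the standard offset (UTC+09:00), 06:27 UTC + 9h = 15:27 Umkir Station standard time.
The standard-time date in Umkir Station, September 7, 2030, lies within the daylight-saving period (16 February – 8 September), so Umkir Station is on daylight time, UTC+10:00.
06:27 UTC + 10h = 16:27 local.

16:27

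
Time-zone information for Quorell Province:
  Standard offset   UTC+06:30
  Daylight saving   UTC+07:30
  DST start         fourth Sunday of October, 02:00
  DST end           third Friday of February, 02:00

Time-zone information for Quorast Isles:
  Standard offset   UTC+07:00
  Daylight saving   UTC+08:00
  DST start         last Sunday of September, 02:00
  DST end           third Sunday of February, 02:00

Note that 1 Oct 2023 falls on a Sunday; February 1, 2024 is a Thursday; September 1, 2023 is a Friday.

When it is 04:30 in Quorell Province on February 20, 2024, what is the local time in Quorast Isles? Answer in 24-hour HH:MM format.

05:00

1 October 2023 is a Sunday, so the first Sunday is October 1 and the fourth is October 22.
1 February 2024 is a Thursday, so the first Friday is February 2 and the third is February 16.
February 20, 2024 does not fall between 22 October 2023 and 16 February 2024, so daylight saving is not in effect and Quorell Province is at UTC+06:30.
04:30 Quorell Province − 6h30m = 22:00 UTC (rolling into the previous day, 19 February 2024).
1 September 2023 is a Friday, so Sundays fall on 3, 10, 17, 24; the last is September 24.
1 February 2024 is a Thursday, so the first Sunday is February 4 and the third is February 18.
At the standard offset (UTC+07:00), 22:00 UTC + 7h = 05:00 Quorast Isles standard time (rolling into the next day, 20 February 2024).
Daylight saving runs 24 September 2023 – 18 February 2024; the standard-time date in Quorast Isles, February 20, 2024, is outside that window, so Quorast Isles is on standard time at UTC+07:00.
22:00 UTC + 7h = 05:00 Quorast Isles (rolling into the next day, 20 February 2024).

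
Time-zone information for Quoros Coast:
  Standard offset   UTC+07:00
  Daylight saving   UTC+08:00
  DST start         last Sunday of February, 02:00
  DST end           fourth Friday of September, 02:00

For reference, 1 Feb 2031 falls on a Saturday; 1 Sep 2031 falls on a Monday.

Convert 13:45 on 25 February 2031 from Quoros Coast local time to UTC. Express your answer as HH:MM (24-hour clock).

05:45

1 February 2031 is a Saturday, so Sundays fall on 2, 9, 16, 23; the last is February 23.
1 September 2031 is a Monday, so the first Friday is September 5 and the fourth is September 26.
25 February 2031 falls between 23 February and 26 September, so daylight saving is in effect and Quoros Coast is at UTC+08:00.
13:45 local − 8h = 05:45 UTC.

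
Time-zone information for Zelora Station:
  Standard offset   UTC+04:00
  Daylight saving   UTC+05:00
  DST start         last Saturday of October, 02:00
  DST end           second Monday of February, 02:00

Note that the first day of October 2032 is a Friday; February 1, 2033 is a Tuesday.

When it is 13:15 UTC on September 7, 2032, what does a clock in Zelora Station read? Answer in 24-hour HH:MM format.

17:15

1 October 2032 is a Friday, so Saturdays fall on 2, 9, 16, 23, 30; the last is October 30.
1 February 2033 is a Tuesday, so the first Monday is February 7 and the second is February 14.
At the standard offset (UTC+04:00), 13:15 UTC + 4h = 17:15 Zelora Station standard time.
The standard-time date in Zelora Station, September 7, 2032, is outside the daylight-saving period (30 October 2032 – 14 February 2033), so Zelora Station is on standard time, UTC+04:00.
13:15 UTC + 4h = 17:15 local.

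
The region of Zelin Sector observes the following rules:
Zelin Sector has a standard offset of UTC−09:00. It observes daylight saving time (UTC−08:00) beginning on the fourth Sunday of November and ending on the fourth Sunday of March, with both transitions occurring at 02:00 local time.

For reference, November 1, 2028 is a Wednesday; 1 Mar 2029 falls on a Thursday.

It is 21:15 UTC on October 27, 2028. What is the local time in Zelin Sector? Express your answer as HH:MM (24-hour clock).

12:15

1 November 2028 is a Wednesday, so the first Sunday is November 5 and the fourth is November 26.
1 March 2029 is a Thursday, so the first Sunday is March 4 and the fourth is March 25.
At the standard offset (UTC−09:00), 21:15 UTC − 9h = 12:15 Zelin Sector standard time.
The standard-time date in Zelin Sector, October 27, 2028, does not fall between 26 November 2028 and 25 March 2029, so daylight saving is not in effect and Zelin Sector is at UTC−09:00.
21:15 UTC − 9h = 12:15 local.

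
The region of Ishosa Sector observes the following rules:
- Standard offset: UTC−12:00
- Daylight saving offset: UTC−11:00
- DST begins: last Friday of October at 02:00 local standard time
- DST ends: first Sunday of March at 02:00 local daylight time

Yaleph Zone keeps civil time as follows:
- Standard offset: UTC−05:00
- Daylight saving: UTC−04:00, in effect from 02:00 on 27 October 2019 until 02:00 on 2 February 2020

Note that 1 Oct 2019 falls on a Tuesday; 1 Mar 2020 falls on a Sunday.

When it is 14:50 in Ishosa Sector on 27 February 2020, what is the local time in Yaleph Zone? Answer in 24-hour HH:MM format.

20:50

1 October 2019 is a Tuesday, so Fridays fall on 4, 11, 18, 25; the last is October 25.
1 March 2020 is a Sunday, so the first Sunday is March 1.
27 February 2020 falls between 25 October 2019 and 1 March 2020, so daylight saving is in effect and Ishosa Sector is at UTC−11:00.
14:50 Ishosa Sector + 11h = 01:50 UTC (rolling into the next day, 28 February 2020).
At the standard offset (UTC−05:00), 01:50 UTC − 5h = 20:50 Yaleph Zone standard time (rolling into the previous day, 27 February 2020).
Daylight saving runs 27 October 2019 – 2 February 2020; the standard-time date in Yaleph Zone, 27 February 2020, is outside that window, so Yaleph Zone is on standard time at UTC−05:00.
01:50 UTC − 5h = 20:50 Yaleph Zone (rolling into the previous day, 27 February 2020).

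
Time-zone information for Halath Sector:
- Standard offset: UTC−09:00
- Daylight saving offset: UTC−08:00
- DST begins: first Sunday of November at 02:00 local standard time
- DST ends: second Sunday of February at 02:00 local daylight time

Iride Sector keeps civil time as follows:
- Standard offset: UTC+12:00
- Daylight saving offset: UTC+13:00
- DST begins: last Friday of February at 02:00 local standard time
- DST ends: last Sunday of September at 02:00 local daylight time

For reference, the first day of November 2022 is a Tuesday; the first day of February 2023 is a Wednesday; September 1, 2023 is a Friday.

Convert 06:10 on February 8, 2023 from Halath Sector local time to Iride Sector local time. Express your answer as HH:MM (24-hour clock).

02:10

1 November 2022 is a Tuesday, so the first Sunday is November 6.
1 February 2023 is a Wednesday, so the first Sunday is February 5 and the second is February 12.
February 8, 2023 lies within the daylight-saving period (6 November 2022 – 12 February 2023), so Halath Sector is on daylight time, UTC−08:00.
06:10 Halath Sector + 8h = 14:10 UTC.
1 February 2023 is a Wednesday, so Fridays fall on 3, 10, 17, 24; the last is February 24.
1 September 2023 is a Friday, so Sundays fall on 3, 10, 17, 24; the last is September 24.
At the standard offset (UTC+12:00), 14:10 UTC + 12h = 02:10 Iride Sector standard time (rolling into the next day, 9 February 2023).
The standard-time date in Iride Sector, February 9, 2023, does not fall between 24 February and 24 September, so daylight saving is not in effect and Iride Sector is at UTC+12:00.
14:10 UTC + 12h = 02:10 Iride Sector (rolling into the next day, 9 February 2023).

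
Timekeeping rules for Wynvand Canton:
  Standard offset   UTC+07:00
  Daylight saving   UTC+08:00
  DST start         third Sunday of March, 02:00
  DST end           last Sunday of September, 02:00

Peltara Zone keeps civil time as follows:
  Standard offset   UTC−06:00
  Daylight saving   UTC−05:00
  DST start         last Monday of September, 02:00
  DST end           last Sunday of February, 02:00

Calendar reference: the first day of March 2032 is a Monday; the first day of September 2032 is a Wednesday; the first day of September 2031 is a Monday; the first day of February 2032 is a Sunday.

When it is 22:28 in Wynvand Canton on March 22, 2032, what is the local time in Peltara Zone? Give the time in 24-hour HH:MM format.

08:28

1 March 2032 is a Monday, so the first Sunday is March 7 and the third is March 21.
1 September 2032 is a Wednesday, so Sundays fall on 5, 12, 19, 26; the last is September 26.
Daylight saving runs 21 March – 26 September; March 22, 2032 is inside that window, so Wynvand Canton is at UTC+08:00.
22:28 Wynvand Canton − 8h = 14:28 UTC.
1 September 2031 is a Monday, so Mondays fall on 1, 8, 15, 22, 29; the last is September 29.
1 February 2032 is a Sunday, so Sundays fall on 1, 8, 15, 22, 29; the last is February 29.
At the standard offset (UTC−06:00), 14:28 UTC − 6h = 08:28 Peltara Zone standard time.
Daylight saving runs 29 September 2031 – 29 February 2032; the standard-time date in Peltara Zone, March 22, 2032, is outside that window, so Peltara Zone is on standard time at UTC−06:00.
14:28 UTC − 6h = 08:28 Peltara Zone.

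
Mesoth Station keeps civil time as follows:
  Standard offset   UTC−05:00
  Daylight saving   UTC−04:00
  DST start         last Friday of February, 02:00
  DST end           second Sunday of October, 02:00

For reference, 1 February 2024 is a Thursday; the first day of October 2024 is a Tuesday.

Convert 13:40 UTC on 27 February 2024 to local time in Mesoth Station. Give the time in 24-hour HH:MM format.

1 February 2024 is a Thursday, so Fridays fall on 2, 9, 16, 23; the last is February 23.
1 October 2024 is a Tuesday, so the first Sunday is October 6 and the second is October 13.
At the standard offset (UTC−05:00), 13:40 UTC − 5h = 08:40 Mesoth Station standard time.
The standard-time date in Mesoth Station, 27 February 2024, falls between 23 February and 13 October, so daylight saving is in effect and Mesoth Station is at UTC−04:00.
13:40 UTC − 4h = 09:40 local.

09:40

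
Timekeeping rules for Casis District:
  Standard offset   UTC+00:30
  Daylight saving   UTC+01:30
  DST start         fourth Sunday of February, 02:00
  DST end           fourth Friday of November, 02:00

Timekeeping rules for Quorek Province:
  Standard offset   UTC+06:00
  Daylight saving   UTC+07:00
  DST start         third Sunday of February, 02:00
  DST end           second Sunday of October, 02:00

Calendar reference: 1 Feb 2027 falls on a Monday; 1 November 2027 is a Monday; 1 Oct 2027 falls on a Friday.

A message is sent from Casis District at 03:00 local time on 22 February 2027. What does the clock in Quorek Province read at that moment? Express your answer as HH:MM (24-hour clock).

1 February 2027 is a Monday, so the first Sunday is February 7 and the fourth is February 28.
1 November 2027 is a Monday, so the first Friday is November 5 and the fourth is November 26.
22 February 2027 does not fall between 28 February and 26 November, so daylight saving is not in effect and Casis District is at UTC+00:30.
03:00 Casis District − 0h30m = 02:30 UTC.
1 February 2027 is a Monday, so the first Sunday is February 7 and the third is February 21.
1 October 2027 is a Friday, so the first Sunday is October 3 and the second is October 10.
At the standard offset (UTC+06:00), 02:30 UTC + 6h = 08:30 Quorek Province standard time.
Daylight saving runs 21 February – 10 October; the standard-time date in Quorek Province, 22 February 2027, is inside that window, so Quorek Province is at UTC+07:00.
02:30 UTC + 7h = 09:30 Quorek Province.

09:30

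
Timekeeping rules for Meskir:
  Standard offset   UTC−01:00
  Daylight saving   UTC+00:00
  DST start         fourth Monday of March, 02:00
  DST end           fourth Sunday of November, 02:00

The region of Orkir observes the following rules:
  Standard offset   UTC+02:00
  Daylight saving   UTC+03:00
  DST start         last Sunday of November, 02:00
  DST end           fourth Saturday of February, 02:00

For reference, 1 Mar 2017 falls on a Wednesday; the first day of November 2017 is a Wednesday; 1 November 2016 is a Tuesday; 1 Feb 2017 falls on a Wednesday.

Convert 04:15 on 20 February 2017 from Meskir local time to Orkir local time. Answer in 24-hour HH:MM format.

1 March 2017 is a Wednesday, so the first Monday is March 6 and the fourth is March 27.
1 November 2017 is a Wednesday, so the first Sunday is November 5 and the fourth is November 26.
20 February 2017 is outside the daylight-saving period (27 March – 26 November), so Meskir is on standard time, UTC−01:00.
04:15 Meskir + 1h = 05:15 UTC.
1 November 2016 is a Tuesday, so Sundays fall on 6, 13, 20, 27; the last is November 27.
1 February 2017 is a Wednesday, so the first Saturday is February 4 and the fourth is February 25.
At the standard offset (UTC+02:00), 05:15 UTC + 2h = 07:15 Orkir standard time.
The standard-time date in Orkir, 20 February 2017, lies within the daylight-saving period (27 November 2016 – 25 February 2017), so Orkir is on daylight time, UTC+03:00.
05:15 UTC + 3h = 08:15 Orkir.

08:15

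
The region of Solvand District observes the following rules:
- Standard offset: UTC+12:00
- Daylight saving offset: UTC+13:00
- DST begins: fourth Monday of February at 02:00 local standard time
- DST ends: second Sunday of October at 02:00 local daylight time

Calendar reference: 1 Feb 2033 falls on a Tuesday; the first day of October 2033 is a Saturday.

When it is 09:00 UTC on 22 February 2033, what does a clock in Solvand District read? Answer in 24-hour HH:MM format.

1 February 2033 is a Tuesday, so the first Monday is February 7 and the fourth is February 28.
1 October 2033 is a Saturday, so the first Sunday is October 2 and the second is October 9.
At the standard offset (UTC+12:00), 09:00 UTC + 12h = 21:00 Solvand District standard time.
Daylight saving runs 28 February – 9 October; the standard-time date in Solvand District, 22 February 2033, is outside that window, so Solvand District is on standard time at UTC+12:00.
09:00 UTC + 12h = 21:00 local.

21:00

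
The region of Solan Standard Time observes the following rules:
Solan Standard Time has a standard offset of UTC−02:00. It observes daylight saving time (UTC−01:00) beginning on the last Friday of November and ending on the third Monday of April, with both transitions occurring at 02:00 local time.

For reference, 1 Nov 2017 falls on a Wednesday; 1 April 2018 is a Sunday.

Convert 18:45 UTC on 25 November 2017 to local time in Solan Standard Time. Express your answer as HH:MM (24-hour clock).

17:45

1 November 2017 is a Wednesday, so Fridays fall on 3, 10, 17, 24; the last is November 24.
1 April 2018 is a Sunday, so the first Monday is April 2 and the third is April 16.
At the standard offset (UTC−02:00), 18:45 UTC − 2h = 16:45 Solan Standard Time standard time.
The standard-time date in Solan Standard Time, 25 November 2017, lies within the daylight-saving period (24 November 2017 – 16 April 2018), so Solan Standard Time is on daylight time, UTC−01:00.
18:45 UTC − 1h = 17:45 local.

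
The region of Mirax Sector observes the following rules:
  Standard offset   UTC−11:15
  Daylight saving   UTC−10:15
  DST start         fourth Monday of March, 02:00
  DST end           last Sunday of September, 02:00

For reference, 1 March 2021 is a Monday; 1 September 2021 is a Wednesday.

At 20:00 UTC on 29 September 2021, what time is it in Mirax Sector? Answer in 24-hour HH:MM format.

08:45

1 March 2021 is a Monday, so the first Monday is March 1 and the fourth is March 22.
1 September 2021 is a Wednesday, so Sundays fall on 5, 12, 19, 26; the last is September 26.
At the standard offset (UTC−11:15), 20:00 UTC − 11h15m = 08:45 Mirax Sector standard time.
Daylight saving runs 22 March – 26 September; the standard-time date in Mirax Sector, 29 September 2021, is outside that window, so Mirax Sector is on standard time at UTC−11:15.
20:00 UTC − 11h15m = 08:45 local.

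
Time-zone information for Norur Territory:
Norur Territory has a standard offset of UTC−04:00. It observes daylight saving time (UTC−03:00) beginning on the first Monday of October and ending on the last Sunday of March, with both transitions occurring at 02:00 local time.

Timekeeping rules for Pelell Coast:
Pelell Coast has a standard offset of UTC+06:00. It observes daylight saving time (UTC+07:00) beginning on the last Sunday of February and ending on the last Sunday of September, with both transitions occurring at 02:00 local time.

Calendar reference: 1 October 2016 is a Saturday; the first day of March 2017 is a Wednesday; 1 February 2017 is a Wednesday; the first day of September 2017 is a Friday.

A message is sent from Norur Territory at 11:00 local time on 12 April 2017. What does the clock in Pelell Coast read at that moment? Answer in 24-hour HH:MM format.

1 October 2016 is a Saturday, so the first Monday is October 3.
1 March 2017 is a Wednesday, so Sundays fall on 5, 12, 19, 26; the last is March 26.
12 April 2017 does not fall between 3 October 2016 and 26 March 2017, so daylight saving is not in effect and Norur Territory is at UTC−04:00.
11:00 Norur Territory + 4h = 15:00 UTC.
1 February 2017 is a Wednesday, so Sundays fall on 5, 12, 19, 26; the last is February 26.
1 September 2017 is a Friday, so Sundays fall on 3, 10, 17, 24; the last is September 24.
At the standard offset (UTC+06:00), 15:00 UTC + 6h = 21:00 Pelell Coast standard time.
Daylight saving runs 26 February – 24 September; the standard-time date in Pelell Coast, 12 April 2017, is inside that window, so Pelell Coast is at UTC+07:00.
15:00 UTC + 7h = 22:00 Pelell Coast.

22:00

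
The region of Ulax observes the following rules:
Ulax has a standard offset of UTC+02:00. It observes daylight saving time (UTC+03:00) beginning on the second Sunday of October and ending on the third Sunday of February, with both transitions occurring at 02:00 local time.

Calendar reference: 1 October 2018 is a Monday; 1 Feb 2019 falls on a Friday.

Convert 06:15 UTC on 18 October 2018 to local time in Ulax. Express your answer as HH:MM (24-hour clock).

1 October 2018 is a Monday, so the first Sunday is October 7 and the second is October 14.
1 February 2019 is a Friday, so the first Sunday is February 3 and the third is February 17.
At the standard offset (UTC+02:00), 06:15 UTC + 2h = 08:15 Ulax standard time.
Daylight saving runs 14 October 2018 – 17 February 2019; the standard-time date in Ulax, 18 October 2018, is inside that window, so Ulax is at UTC+03:00.
06:15 UTC + 3h = 09:15 local.

09:15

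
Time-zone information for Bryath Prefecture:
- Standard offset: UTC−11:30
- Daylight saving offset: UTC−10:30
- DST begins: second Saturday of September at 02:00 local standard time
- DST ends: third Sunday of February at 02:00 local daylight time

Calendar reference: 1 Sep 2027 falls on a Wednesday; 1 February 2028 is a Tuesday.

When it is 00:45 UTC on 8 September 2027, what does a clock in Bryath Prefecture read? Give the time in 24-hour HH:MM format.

1 September 2027 is a Wednesday, so the first Saturday is September 4 and the second is September 11.
1 February 2028 is a Tuesday, so the first Sunday is February 6 and the third is February 20.
At the standard offset (UTC−11:30), 00:45 UTC − 11h30m = 13:15 Bryath Prefecture standard time (rolling into the previous day, 7 September 2027).
The standard-time date in Bryath Prefecture, 7 September 2027, is outside the daylight-saving period (11 September 2027 – 20 February 2028), so Bryath Prefecture is on standard time, UTC−11:30.
00:45 UTC − 11h30m = 13:15 local (rolling into the previous day, 7 September 2027).

13:15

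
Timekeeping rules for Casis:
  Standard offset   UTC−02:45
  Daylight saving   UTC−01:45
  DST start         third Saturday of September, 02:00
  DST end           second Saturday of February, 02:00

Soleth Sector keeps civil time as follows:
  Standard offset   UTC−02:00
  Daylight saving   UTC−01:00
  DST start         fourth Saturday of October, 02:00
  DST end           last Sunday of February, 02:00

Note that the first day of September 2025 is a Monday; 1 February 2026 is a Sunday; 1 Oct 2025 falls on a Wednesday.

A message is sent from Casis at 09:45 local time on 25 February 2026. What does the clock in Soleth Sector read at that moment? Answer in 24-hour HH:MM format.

1 September 2025 is a Monday, so the first Saturday is September 6 and the third is September 20.
1 February 2026 is a Sunday, so the first Saturday is February 7 and the second is February 14.
25 February 2026 is outside the daylight-saving period (20 September 2025 – 14 February 2026), so Casis is on standard time, UTC−02:45.
09:45 Casis + 2h45m = 12:30 UTC.
1 October 2025 is a Wednesday, so the first Saturday is October 4 and the fourth is October 25.
1 February 2026 is a Sunday, so Sundays fall on 1, 8, 15, 22; the last is February 22.
At the standard offset (UTC−02:00), 12:30 UTC − 2h = 10:30 Soleth Sector standard time.
Daylight saving runs 25 October 2025 – 22 February 2026; the standard-time date in Soleth Sector, 25 February 2026, is outside that window, so Soleth Sector is on standard time at UTC−02:00.
12:30 UTC − 2h = 10:30 Soleth Sector.

10:30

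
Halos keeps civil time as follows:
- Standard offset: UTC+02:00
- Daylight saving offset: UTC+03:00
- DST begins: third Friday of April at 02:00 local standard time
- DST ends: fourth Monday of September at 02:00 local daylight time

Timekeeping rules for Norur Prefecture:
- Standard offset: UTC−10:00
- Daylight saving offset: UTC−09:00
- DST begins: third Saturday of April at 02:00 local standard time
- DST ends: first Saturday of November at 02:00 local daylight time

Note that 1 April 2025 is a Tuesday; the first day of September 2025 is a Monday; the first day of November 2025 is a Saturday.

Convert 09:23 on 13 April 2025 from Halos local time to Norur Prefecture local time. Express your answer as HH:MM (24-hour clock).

1 April 2025 is a Tuesday, so the first Friday is April 4 and the third is April 18.
1 September 2025 is a Monday, so the first Monday is September 1 and the fourth is September 22.
13 April 2025 does not fall between 18 April and 22 September, so daylight saving is not in effect and Halos is at UTC+02:00.
09:23 Halos − 2h = 07:23 UTC.
1 April 2025 is a Tuesday, so the first Saturday is April 5 and the third is April 19.
1 November 2025 is a Saturday, so the first Saturday is November 1.
At the standard offset (UTC−10:00), 07:23 UTC − 10h = 21:23 Norur Prefecture standard time (rolling into the previous day, 12 April 2025).
The standard-time date in Norur Prefecture, 12 April 2025, is outside the daylight-saving period (19 April – 1 November), so Norur Prefecture is on standard time, UTC−10:00.
07:23 UTC − 10h = 21:23 Norur Prefecture (rolling into the previous day, 12 April 2025).

21:23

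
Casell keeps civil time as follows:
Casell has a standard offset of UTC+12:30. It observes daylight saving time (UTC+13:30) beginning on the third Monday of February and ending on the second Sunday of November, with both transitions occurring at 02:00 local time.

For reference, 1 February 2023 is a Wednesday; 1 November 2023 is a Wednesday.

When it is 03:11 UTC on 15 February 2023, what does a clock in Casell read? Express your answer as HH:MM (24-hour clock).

15:41

1 February 2023 is a Wednesday, so the first Monday is February 6 and the third is February 20.
1 November 2023 is a Wednesday, so the first Sunday is November 5 and the second is November 12.
At the standard offset (UTC+12:30), 03:11 UTC + 12h30m = 15:41 Casell standard time.
Daylight saving runs 20 February – 12 November; the standard-time date in Casell, 15 February 2023, is outside that window, so Casell is on standard time at UTC+12:30.
03:11 UTC + 12h30m = 15:41 local.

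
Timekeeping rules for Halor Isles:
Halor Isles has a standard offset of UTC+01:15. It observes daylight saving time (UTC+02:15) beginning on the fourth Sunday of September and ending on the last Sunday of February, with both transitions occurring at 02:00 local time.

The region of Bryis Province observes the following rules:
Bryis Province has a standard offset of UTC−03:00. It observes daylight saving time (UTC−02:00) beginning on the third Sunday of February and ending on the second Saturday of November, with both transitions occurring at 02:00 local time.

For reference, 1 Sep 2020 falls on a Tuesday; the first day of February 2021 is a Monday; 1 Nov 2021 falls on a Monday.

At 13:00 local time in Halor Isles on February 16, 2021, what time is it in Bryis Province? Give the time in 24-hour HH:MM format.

1 September 2020 is a Tuesday, so the first Sunday is September 6 and the fourth is September 27.
1 February 2021 is a Monday, so Sundays fall on 7, 14, 21, 28; the last is February 28.
Daylight saving runs 27 September 2020 – 28 February 2021; February 16, 2021 is inside that window, so Halor Isles is at UTC+02:15.
13:00 Halor Isles − 2h15m = 10:45 UTC.
1 February 2021 is a Monday, so the first Sunday is February 7 and the third is February 21.
1 November 2021 is a Monday, so the first Saturday is November 6 and the second is November 13.
At the standard offset (UTC−03:00), 10:45 UTC − 3h = 07:45 Bryis Province standard time.
The standard-time date in Bryis Province, February 16, 2021, does not fall between 21 February and 13 November, so daylight saving is not in effect and Bryis Province is at UTC−03:00.
10:45 UTC − 3h = 07:45 Bryis Province.

07:45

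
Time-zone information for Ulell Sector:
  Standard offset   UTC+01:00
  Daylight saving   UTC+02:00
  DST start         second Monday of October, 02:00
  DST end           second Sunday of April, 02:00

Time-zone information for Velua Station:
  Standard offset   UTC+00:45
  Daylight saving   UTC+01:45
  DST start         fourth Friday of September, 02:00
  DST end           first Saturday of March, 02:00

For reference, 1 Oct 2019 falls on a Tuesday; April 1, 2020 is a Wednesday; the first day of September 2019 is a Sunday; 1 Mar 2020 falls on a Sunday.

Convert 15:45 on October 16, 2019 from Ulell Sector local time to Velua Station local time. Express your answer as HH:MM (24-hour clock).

15:30

1 October 2019 is a Tuesday, so the first Monday is October 7 and the second is October 14.
1 April 2020 is a Wednesday, so the first Sunday is April 5 and the second is April 12.
October 16, 2019 lies within the daylight-saving period (14 October 2019 – 12 April 2020), so Ulell Sector is on daylight time, UTC+02:00.
15:45 Ulell Sector − 2h = 13:45 UTC.
1 September 2019 is a Sunday, so the first Friday is September 6 and the fourth is September 27.
1 March 2020 is a Sunday, so the first Saturday is March 7.
At the standard offset (UTC+00:45), 13:45 UTC + 0h45m = 14:30 Velua Station standard time.
Daylight saving runs 27 September 2019 – 7 March 2020; the standard-time date in Velua Station, October 16, 2019, is inside that window, so Velua Station is at UTC+01:45.
13:45 UTC + 1h45m = 15:30 Velua Station.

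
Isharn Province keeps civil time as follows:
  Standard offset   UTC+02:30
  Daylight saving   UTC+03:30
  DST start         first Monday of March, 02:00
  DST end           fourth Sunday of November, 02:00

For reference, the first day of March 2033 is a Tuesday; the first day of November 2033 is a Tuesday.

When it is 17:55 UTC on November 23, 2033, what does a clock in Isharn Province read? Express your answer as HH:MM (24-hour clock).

21:25

1 March 2033 is a Tuesday, so the first Monday is March 7.
1 November 2033 is a Tuesday, so the first Sunday is November 6 and the fourth is November 27.
At the standard offset (UTC+02:30), 17:55 UTC + 2h30m = 20:25 Isharn Province standard time.
Daylight saving runs 7 March – 27 November; the standard-time date in Isharn Province, November 23, 2033, is inside that window, so Isharn Province is at UTC+03:30.
17:55 UTC + 3h30m = 21:25 local.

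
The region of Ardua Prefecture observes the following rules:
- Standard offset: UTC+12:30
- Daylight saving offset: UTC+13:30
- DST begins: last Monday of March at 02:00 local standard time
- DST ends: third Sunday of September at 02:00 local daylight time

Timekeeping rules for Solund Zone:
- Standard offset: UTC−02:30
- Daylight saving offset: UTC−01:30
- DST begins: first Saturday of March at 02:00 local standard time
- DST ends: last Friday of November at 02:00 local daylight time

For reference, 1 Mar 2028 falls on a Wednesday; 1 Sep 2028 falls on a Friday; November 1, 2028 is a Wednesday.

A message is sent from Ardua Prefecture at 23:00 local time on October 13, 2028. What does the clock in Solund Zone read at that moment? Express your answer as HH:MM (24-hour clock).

1 March 2028 is a Wednesday, so Mondays fall on 6, 13, 20, 27; the last is March 27.
1 September 2028 is a Friday, so the first Sunday is September 3 and the third is September 17.
October 13, 2028 is outside the daylight-saving period (27 March – 17 September), so Ardua Prefecture is on standard time, UTC+12:30.
23:00 Ardua Prefecture − 12h30m = 10:30 UTC.
1 March 2028 is a Wednesday, so the first Saturday is March 4.
1 November 2028 is a Wednesday, so Fridays fall on 3, 10, 17, 24; the last is November 24.
At the standard offset (UTC−02:30), 10:30 UTC − 2h30m = 08:00 Solund Zone standard time.
The standard-time date in Solund Zone, October 13, 2028, falls between 4 March and 24 November, so daylight saving is in effect and Solund Zone is at UTC−01:30.
10:30 UTC − 1h30m = 09:00 Solund Zone.

09:00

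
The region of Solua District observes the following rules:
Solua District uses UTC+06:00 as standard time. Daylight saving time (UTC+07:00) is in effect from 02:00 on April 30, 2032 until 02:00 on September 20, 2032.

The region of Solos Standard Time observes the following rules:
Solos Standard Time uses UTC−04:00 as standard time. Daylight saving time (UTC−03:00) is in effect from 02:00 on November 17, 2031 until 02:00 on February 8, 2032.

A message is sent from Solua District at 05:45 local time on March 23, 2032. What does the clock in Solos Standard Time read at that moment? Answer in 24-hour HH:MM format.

19:45

March 23, 2032 does not fall between 30 April and 20 September, so daylight saving is not in effect and Solua District is at UTC+06:00.
05:45 Solua District − 6h = 23:45 UTC (rolling into the previous day, 22 March 2032).
At the standard offset (UTC−04:00), 23:45 UTC − 4h = 19:45 Solos Standard Time standard time.
The standard-time date in Solos Standard Time, March 22, 2032, does not fall between 17 November 2031 and 8 February 2032, so daylight saving is not in effect and Solos Standard Time is at UTC−04:00.
23:45 UTC − 4h = 19:45 Solos Standard Time.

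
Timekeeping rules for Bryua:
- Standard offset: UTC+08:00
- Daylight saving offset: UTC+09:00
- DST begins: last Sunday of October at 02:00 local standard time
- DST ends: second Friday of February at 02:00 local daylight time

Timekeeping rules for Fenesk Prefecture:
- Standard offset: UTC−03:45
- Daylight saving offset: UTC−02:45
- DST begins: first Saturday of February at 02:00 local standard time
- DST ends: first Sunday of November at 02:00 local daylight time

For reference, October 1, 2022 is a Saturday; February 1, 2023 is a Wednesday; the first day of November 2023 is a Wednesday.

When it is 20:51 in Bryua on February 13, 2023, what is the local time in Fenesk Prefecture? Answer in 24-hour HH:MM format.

10:06

1 October 2022 is a Saturday, so Sundays fall on 2, 9, 16, 23, 30; the last is October 30.
1 February 2023 is a Wednesday, so the first Friday is February 3 and the second is February 10.
Daylight saving runs 30 October 2022 – 10 February 2023; February 13, 2023 is outside that window, so Bryua is on standard time at UTC+08:00.
20:51 Bryua − 8h = 12:51 UTC.
1 February 2023 is a Wednesday, so the first Saturday is February 4.
1 November 2023 is a Wednesday, so the first Sunday is November 5.
At the standard offset (UTC−03:45), 12:51 UTC − 3h45m = 09:06 Fenesk Prefecture standard time.
The standard-time date in Fenesk Prefecture, February 13, 2023, lies within the daylight-saving period (4 February – 5 November), so Fenesk Prefecture is on daylight time, UTC−02:45.
12:51 UTC − 2h45m = 10:06 Fenesk Prefecture.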